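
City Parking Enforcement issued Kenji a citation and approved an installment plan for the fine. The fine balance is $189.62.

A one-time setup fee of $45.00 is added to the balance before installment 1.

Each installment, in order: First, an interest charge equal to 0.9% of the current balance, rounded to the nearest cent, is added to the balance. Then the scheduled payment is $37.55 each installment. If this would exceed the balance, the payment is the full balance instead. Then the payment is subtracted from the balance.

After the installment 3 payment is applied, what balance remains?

# | Opening | Interest | Payment | End bal
1 | $234.62 | $2.11 | $37.55 | $199.18
2 | $199.18 | $1.79 | $37.55 | $163.42
3 | $163.42 | $1.47 | $37.55 | $127.34

$127.34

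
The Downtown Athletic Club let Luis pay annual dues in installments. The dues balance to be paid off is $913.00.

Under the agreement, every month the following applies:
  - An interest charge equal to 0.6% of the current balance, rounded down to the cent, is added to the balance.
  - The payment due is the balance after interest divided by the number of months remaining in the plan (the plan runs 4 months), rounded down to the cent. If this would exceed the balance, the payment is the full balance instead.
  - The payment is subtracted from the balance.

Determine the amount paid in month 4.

Month 1: $913.00 +$5.47 interest = $918.47; pay $229.61 → $688.86
Month 2: $688.86 +$4.13 interest = $692.99; pay $230.99 → $462.00
Month 3: $462.00 +$2.77 interest = $464.77; pay $232.38 → $232.39
Month 4: $232.39 +$1.39 interest = $233.78; pay $233.78 → $0.00

$233.78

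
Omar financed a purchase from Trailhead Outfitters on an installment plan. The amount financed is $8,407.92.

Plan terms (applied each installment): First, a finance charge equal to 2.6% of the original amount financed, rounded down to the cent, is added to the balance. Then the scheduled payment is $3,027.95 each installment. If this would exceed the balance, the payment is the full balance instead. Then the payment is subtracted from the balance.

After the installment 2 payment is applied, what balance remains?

$2,789.22

Installment 1: opening $8,407.92; interest $218.60 → $8,626.52; payment $3,027.95; balance $5,598.57
Installment 2: opening $5,598.57; interest $218.60 → $5,817.17; payment $3,027.95; balance $2,789.22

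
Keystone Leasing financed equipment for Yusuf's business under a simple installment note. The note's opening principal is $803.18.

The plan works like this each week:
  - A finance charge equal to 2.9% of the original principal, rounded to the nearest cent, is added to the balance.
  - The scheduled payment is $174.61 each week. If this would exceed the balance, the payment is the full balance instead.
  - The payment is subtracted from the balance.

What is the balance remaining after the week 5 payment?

$46.58

Week 1: $803.18 +$23.29 interest = $826.47; pay $174.61 → $651.86
Week 2: $651.86 +$23.29 interest = $675.15; pay $174.61 → $500.54
Week 3: $500.54 +$23.29 interest = $523.83; pay $174.61 → $349.22
Week 4: $349.22 +$23.29 interest = $372.51; pay $174.61 → $197.90
Week 5: $197.90 +$23.29 interest = $221.19; pay $174.61 → $46.58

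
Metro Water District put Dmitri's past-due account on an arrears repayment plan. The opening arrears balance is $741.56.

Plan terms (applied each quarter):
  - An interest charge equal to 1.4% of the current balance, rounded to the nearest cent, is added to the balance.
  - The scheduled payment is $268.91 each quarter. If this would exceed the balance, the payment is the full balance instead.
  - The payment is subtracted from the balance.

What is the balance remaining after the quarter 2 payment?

Quarter 1: opening $741.56; interest $10.38 → $751.94; payment $268.91; balance $483.03
Quarter 2: opening $483.03; interest $6.76 → $489.79; payment $268.91; balance $220.88

$220.88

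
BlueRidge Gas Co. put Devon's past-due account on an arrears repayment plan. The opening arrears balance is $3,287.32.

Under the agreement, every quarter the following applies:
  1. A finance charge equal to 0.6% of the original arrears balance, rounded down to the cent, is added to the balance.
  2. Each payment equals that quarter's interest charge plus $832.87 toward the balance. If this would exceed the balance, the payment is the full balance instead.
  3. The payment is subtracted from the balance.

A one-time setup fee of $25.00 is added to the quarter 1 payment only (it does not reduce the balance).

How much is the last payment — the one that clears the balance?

$808.43

Quarter 1: opening $3,287.32; interest $19.72 → $3,307.04; payment $852.59 (+ $25.00 fee); balance $2,454.45
Quarter 2: opening $2,454.45; interest $19.72 → $2,474.17; payment $852.59; balance $1,621.58
Quarter 3: opening $1,621.58; interest $19.72 → $1,641.30; payment $852.59; balance $788.71
Quarter 4: opening $788.71; interest $19.72 → $808.43; payment $808.43; balance $0.00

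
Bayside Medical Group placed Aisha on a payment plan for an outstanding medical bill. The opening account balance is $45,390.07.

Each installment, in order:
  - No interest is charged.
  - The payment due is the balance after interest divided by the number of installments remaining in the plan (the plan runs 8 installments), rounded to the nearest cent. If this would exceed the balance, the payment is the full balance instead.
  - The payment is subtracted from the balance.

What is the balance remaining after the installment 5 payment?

# | Opening | Payment | End bal
1 | $45,390.07 | $5,673.76 | $39,716.31
2 | $39,716.31 | $5,673.76 | $34,042.55
3 | $34,042.55 | $5,673.76 | $28,368.79
4 | $28,368.79 | $5,673.76 | $22,695.03
5 | $22,695.03 | $5,673.76 | $17,021.27

$17,021.27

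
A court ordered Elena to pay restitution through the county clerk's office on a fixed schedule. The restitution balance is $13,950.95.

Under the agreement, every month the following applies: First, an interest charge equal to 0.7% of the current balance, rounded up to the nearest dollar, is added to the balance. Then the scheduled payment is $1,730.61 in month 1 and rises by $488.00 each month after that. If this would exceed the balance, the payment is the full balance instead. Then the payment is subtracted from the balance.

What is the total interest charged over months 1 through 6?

$347.00

# | Opening | Interest | Payment | End bal
1 | $13,950.95 | $98.00 | $1,730.61 | $12,318.34
2 | $12,318.34 | $87.00 | $2,218.61 | $10,186.73
3 | $10,186.73 | $72.00 | $2,706.61 | $7,552.12
4 | $7,552.12 | $53.00 | $3,194.61 | $4,410.51
5 | $4,410.51 | $31.00 | $3,682.61 | $758.90
6 | $758.90 | $6.00 | $764.90 | $0.00
Total interest: $98.00 + $87.00 + $72.00 + $53.00 + $31.00 + $6.00 = $347.00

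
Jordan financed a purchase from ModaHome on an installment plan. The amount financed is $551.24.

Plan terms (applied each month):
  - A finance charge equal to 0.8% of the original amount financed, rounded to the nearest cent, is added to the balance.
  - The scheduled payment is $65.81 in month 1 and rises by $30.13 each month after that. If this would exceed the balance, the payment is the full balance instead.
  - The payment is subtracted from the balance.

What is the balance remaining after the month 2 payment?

$398.31

# | Opening | Interest | Payment | End bal
1 | $551.24 | $4.41 | $65.81 | $489.84
2 | $489.84 | $4.41 | $95.94 | $398.31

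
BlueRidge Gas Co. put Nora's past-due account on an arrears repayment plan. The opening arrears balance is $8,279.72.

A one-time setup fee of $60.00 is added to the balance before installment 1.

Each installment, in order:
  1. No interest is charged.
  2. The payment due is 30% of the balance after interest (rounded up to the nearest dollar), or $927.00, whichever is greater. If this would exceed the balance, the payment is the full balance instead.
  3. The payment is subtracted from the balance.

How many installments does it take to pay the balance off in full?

7

Installment 1: $8,339.72 − $2,502.00 → $5,837.72
Installment 2: $5,837.72 − $1,752.00 → $4,085.72
Installment 3: $4,085.72 − $1,226.00 → $2,859.72
Installment 4: $2,859.72 − $927.00 → $1,932.72
Installment 5: $1,932.72 − $927.00 → $1,005.72
Installment 6: $1,005.72 − $927.00 → $78.72
Installment 7: $78.72 − $78.72 → $0.00
Balance reaches $0.00 in installment 7.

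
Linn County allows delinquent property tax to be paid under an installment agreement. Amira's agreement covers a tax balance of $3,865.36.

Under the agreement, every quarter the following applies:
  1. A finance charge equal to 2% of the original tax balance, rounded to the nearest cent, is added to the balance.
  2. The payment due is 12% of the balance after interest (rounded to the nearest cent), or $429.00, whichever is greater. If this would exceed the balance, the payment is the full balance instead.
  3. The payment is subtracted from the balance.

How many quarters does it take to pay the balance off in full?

# | Opening | Interest | Payment | End bal
1 | $3,865.36 | $77.31 | $473.12 | $3,469.55
2 | $3,469.55 | $77.31 | $429.00 | $3,117.86
3 | $3,117.86 | $77.31 | $429.00 | $2,766.17
4 | $2,766.17 | $77.31 | $429.00 | $2,414.48
5 | $2,414.48 | $77.31 | $429.00 | $2,062.79
6 | $2,062.79 | $77.31 | $429.00 | $1,711.10
7 | $1,711.10 | $77.31 | $429.00 | $1,359.41
8 | $1,359.41 | $77.31 | $429.00 | $1,007.72
9 | $1,007.72 | $77.31 | $429.00 | $656.03
10 | $656.03 | $77.31 | $429.00 | $304.34
11 | $304.34 | $77.31 | $381.65 | $0.00
Balance reaches $0.00 in quarter 11.

11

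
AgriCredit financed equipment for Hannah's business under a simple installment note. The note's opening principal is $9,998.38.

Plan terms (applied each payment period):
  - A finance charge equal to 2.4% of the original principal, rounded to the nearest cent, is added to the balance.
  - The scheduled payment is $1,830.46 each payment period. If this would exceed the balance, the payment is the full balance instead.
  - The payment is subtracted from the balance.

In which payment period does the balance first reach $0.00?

Payment period 1: opening $9,998.38; interest $239.96 → $10,238.34; payment $1,830.46; balance $8,407.88
Payment period 2: opening $8,407.88; interest $239.96 → $8,647.84; payment $1,830.46; balance $6,817.38
Payment period 3: opening $6,817.38; interest $239.96 → $7,057.34; payment $1,830.46; balance $5,226.88
Payment period 4: opening $5,226.88; interest $239.96 → $5,466.84; payment $1,830.46; balance $3,636.38
Payment period 5: opening $3,636.38; interest $239.96 → $3,876.34; payment $1,830.46; balance $2,045.88
Payment period 6: opening $2,045.88; interest $239.96 → $2,285.84; payment $1,830.46; balance $455.38
Payment period 7: opening $455.38; interest $239.96 → $695.34; payment $695.34; balance $0.00
Balance reaches $0.00 in payment period 7.

7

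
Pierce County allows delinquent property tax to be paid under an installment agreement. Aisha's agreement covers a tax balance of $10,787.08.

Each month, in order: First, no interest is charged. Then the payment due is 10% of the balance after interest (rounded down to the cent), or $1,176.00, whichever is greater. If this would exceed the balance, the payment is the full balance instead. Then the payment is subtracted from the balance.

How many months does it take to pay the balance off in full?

10

Month 1: opening $10,787.08; payment $1,176.00; balance $9,611.08
Month 2: opening $9,611.08; payment $1,176.00; balance $8,435.08
Month 3: opening $8,435.08; payment $1,176.00; balance $7,259.08
Month 4: opening $7,259.08; payment $1,176.00; balance $6,083.08
Month 5: opening $6,083.08; payment $1,176.00; balance $4,907.08
Month 6: opening $4,907.08; payment $1,176.00; balance $3,731.08
Month 7: opening $3,731.08; payment $1,176.00; balance $2,555.08
Month 8: opening $2,555.08; payment $1,176.00; balance $1,379.08
Month 9: opening $1,379.08; payment $1,176.00; balance $203.08
Month 10: opening $203.08; payment $203.08; balance $0.00
Balance reaches $0.00 in month 10.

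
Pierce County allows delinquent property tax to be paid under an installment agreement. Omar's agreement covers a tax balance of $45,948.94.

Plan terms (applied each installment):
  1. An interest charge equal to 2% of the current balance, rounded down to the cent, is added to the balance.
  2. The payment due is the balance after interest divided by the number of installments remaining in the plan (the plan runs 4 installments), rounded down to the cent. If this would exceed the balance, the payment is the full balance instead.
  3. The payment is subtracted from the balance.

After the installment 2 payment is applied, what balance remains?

$23,902.64

Installment 1: $45,948.94 +$918.97 interest = $46,867.91; pay $11,716.97 → $35,150.94
Installment 2: $35,150.94 +$703.01 interest = $35,853.95; pay $11,951.31 → $23,902.64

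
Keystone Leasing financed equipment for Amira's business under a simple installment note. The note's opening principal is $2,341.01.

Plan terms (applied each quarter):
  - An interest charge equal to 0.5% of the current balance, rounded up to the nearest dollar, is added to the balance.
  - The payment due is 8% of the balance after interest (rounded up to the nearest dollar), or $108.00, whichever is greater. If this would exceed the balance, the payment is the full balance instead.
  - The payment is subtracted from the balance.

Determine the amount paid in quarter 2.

$175.00

Quarter 1: $2,341.01 +$12.00 interest = $2,353.01; pay $189.00 → $2,164.01
Quarter 2: $2,164.01 +$11.00 interest = $2,175.01; pay $175.00 → $2,000.01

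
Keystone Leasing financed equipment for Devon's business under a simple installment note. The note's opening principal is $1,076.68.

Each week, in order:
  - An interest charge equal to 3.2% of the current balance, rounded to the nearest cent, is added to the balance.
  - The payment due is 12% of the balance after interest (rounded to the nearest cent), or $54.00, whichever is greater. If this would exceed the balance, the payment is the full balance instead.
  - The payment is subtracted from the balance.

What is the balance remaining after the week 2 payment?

$887.99

Week 1: $1,076.68 +$34.45 interest = $1,111.13; pay $133.34 → $977.79
Week 2: $977.79 +$31.29 interest = $1,009.08; pay $121.09 → $887.99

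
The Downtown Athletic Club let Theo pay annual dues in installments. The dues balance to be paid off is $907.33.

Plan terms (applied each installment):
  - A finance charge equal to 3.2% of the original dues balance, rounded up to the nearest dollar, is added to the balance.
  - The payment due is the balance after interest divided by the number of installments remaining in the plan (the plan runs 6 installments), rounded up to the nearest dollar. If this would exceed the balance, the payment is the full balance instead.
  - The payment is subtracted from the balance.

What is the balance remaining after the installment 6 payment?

# | Opening | Interest | Payment | End bal
1 | $907.33 | $30.00 | $157.00 | $780.33
2 | $780.33 | $30.00 | $163.00 | $647.33
3 | $647.33 | $30.00 | $170.00 | $507.33
4 | $507.33 | $30.00 | $180.00 | $357.33
5 | $357.33 | $30.00 | $194.00 | $193.33
6 | $193.33 | $30.00 | $223.33 | $0.00

$0.00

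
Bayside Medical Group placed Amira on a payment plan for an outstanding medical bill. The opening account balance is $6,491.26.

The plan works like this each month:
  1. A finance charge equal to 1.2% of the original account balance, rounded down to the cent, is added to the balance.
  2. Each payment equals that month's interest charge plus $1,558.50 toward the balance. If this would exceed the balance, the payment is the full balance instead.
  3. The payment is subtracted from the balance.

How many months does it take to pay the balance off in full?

Month 1: opening $6,491.26; interest $77.89 → $6,569.15; payment $1,636.39; balance $4,932.76
Month 2: opening $4,932.76; interest $77.89 → $5,010.65; payment $1,636.39; balance $3,374.26
Month 3: opening $3,374.26; interest $77.89 → $3,452.15; payment $1,636.39; balance $1,815.76
Month 4: opening $1,815.76; interest $77.89 → $1,893.65; payment $1,636.39; balance $257.26
Month 5: opening $257.26; interest $77.89 → $335.15; payment $335.15; balance $0.00
Balance reaches $0.00 in month 5.

5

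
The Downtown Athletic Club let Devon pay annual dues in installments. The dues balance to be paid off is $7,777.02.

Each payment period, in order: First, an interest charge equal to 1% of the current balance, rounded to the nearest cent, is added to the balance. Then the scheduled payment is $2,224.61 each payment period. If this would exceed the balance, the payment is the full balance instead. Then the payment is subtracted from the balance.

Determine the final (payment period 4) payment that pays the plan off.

$1,284.60

Payment period 1: $7,777.02 +$77.77 interest = $7,854.79; pay $2,224.61 → $5,630.18
Payment period 2: $5,630.18 +$56.30 interest = $5,686.48; pay $2,224.61 → $3,461.87
Payment period 3: $3,461.87 +$34.62 interest = $3,496.49; pay $2,224.61 → $1,271.88
Payment period 4: $1,271.88 +$12.72 interest = $1,284.60; pay $1,284.60 → $0.00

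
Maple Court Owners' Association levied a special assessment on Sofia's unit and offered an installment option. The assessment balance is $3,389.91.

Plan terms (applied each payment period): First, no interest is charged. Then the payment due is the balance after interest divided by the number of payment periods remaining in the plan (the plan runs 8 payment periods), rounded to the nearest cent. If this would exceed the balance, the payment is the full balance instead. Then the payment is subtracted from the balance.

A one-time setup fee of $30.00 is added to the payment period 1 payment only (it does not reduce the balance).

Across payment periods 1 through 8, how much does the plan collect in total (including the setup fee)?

Payment period 1: $3,389.91 − $423.74 (+ $30.00 fee) → $2,966.17
Payment period 2: $2,966.17 − $423.74 → $2,542.43
Payment period 3: $2,542.43 − $423.74 → $2,118.69
Payment period 4: $2,118.69 − $423.74 → $1,694.95
Payment period 5: $1,694.95 − $423.74 → $1,271.21
Payment period 6: $1,271.21 − $423.74 → $847.47
Payment period 7: $847.47 − $423.74 → $423.73
Payment period 8: $423.73 − $423.73 → $0.00
Total paid: $3,419.91

$3,419.91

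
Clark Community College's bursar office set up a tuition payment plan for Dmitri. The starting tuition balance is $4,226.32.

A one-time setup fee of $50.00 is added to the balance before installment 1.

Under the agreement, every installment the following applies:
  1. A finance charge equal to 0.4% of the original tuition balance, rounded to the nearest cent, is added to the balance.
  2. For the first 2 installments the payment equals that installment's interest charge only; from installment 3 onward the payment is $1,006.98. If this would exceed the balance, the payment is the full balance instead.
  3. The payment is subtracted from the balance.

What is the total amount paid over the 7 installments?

$4,394.69

Installment 1: opening $4,276.32; interest $16.91 → $4,293.23; payment $16.91; balance $4,276.32
Installment 2: opening $4,276.32; interest $16.91 → $4,293.23; payment $16.91; balance $4,276.32
Installment 3: opening $4,276.32; interest $16.91 → $4,293.23; payment $1,006.98; balance $3,286.25
Installment 4: opening $3,286.25; interest $16.91 → $3,303.16; payment $1,006.98; balance $2,296.18
Installment 5: opening $2,296.18; interest $16.91 → $2,313.09; payment $1,006.98; balance $1,306.11
Installment 6: opening $1,306.11; interest $16.91 → $1,323.02; payment $1,006.98; balance $316.04
Installment 7: opening $316.04; interest $16.91 → $332.95; payment $332.95; balance $0.00
Total paid: $4,394.69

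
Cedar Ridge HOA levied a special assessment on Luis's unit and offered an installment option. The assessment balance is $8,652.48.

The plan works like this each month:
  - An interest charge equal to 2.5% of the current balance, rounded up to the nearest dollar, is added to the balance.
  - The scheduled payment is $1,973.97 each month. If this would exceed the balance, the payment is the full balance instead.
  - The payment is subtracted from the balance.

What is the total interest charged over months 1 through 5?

# | Opening | Interest | Payment | End bal
1 | $8,652.48 | $217.00 | $1,973.97 | $6,895.51
2 | $6,895.51 | $173.00 | $1,973.97 | $5,094.54
3 | $5,094.54 | $128.00 | $1,973.97 | $3,248.57
4 | $3,248.57 | $82.00 | $1,973.97 | $1,356.60
5 | $1,356.60 | $34.00 | $1,390.60 | $0.00
Total interest: $217.00 + $173.00 + $128.00 + $82.00 + $34.00 = $634.00

$634.00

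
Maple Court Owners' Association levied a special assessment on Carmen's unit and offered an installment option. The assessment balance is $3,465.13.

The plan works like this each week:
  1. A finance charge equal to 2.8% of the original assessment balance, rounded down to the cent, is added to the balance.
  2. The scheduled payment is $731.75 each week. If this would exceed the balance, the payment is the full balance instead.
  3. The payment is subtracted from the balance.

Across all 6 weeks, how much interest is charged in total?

$582.12

Week 1: $3,465.13 +$97.02 interest = $3,562.15; pay $731.75 → $2,830.40
Week 2: $2,830.40 +$97.02 interest = $2,927.42; pay $731.75 → $2,195.67
Week 3: $2,195.67 +$97.02 interest = $2,292.69; pay $731.75 → $1,560.94
Week 4: $1,560.94 +$97.02 interest = $1,657.96; pay $731.75 → $926.21
Week 5: $926.21 +$97.02 interest = $1,023.23; pay $731.75 → $291.48
Week 6: $291.48 +$97.02 interest = $388.50; pay $388.50 → $0.00
Total interest: $97.02 + $97.02 + $97.02 + $97.02 + $97.02 + $97.02 = $582.12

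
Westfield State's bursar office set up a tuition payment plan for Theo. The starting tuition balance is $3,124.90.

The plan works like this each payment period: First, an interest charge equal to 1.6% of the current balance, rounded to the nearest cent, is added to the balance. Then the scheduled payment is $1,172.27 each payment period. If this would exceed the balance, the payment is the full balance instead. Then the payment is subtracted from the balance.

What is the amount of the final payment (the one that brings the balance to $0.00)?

$876.20

Payment period 1: opening $3,124.90; interest $50.00 → $3,174.90; payment $1,172.27; balance $2,002.63
Payment period 2: opening $2,002.63; interest $32.04 → $2,034.67; payment $1,172.27; balance $862.40
Payment period 3: opening $862.40; interest $13.80 → $876.20; payment $876.20; balance $0.00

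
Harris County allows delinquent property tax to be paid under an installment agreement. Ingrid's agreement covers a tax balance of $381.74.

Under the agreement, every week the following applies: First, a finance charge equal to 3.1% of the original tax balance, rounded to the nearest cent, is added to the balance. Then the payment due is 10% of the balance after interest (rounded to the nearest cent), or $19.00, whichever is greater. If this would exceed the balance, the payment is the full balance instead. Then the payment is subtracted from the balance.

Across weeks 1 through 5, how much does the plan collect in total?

$171.88

Week 1: $381.74 +$11.83 interest = $393.57; pay $39.36 → $354.21
Week 2: $354.21 +$11.83 interest = $366.04; pay $36.60 → $329.44
Week 3: $329.44 +$11.83 interest = $341.27; pay $34.13 → $307.14
Week 4: $307.14 +$11.83 interest = $318.97; pay $31.90 → $287.07
Week 5: $287.07 +$11.83 interest = $298.90; pay $29.89 → $269.01
Total paid: $171.88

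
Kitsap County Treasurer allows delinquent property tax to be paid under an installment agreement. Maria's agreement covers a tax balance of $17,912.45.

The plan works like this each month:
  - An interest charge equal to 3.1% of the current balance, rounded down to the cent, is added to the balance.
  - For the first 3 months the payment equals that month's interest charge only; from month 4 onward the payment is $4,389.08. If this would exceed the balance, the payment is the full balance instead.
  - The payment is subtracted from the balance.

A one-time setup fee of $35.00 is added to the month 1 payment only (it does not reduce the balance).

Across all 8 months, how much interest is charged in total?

$3,216.34

# | Opening | Interest | Payment | Fee | End bal
1 | $17,912.45 | $555.28 | $555.28 | $35.00 | $17,912.45
2 | $17,912.45 | $555.28 | $555.28 | — | $17,912.45
3 | $17,912.45 | $555.28 | $555.28 | — | $17,912.45
4 | $17,912.45 | $555.28 | $4,389.08 | — | $14,078.65
5 | $14,078.65 | $436.43 | $4,389.08 | — | $10,126.00
6 | $10,126.00 | $313.90 | $4,389.08 | — | $6,050.82
7 | $6,050.82 | $187.57 | $4,389.08 | — | $1,849.31
8 | $1,849.31 | $57.32 | $1,906.63 | — | $0.00
Total interest: $555.28 + $555.28 + $555.28 + $555.28 + $436.43 + $313.90 + $187.57 + $57.32 = $3,216.34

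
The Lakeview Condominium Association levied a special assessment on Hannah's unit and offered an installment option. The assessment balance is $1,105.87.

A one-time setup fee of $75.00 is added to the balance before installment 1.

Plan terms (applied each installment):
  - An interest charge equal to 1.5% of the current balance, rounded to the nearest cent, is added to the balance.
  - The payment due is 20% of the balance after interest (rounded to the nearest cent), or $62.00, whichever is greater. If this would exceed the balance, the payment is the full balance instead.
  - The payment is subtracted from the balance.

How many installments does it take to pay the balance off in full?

Installment 1: $1,180.87 +$17.71 interest = $1,198.58; pay $239.72 → $958.86
Installment 2: $958.86 +$14.38 interest = $973.24; pay $194.65 → $778.59
Installment 3: $778.59 +$11.68 interest = $790.27; pay $158.05 → $632.22
Installment 4: $632.22 +$9.48 interest = $641.70; pay $128.34 → $513.36
Installment 5: $513.36 +$7.70 interest = $521.06; pay $104.21 → $416.85
Installment 6: $416.85 +$6.25 interest = $423.10; pay $84.62 → $338.48
Installment 7: $338.48 +$5.08 interest = $343.56; pay $68.71 → $274.85
Installment 8: $274.85 +$4.12 interest = $278.97; pay $62.00 → $216.97
Installment 9: $216.97 +$3.25 interest = $220.22; pay $62.00 → $158.22
Installment 10: $158.22 +$2.37 interest = $160.59; pay $62.00 → $98.59
Installment 11: $98.59 +$1.48 interest = $100.07; pay $62.00 → $38.07
Installment 12: $38.07 +$0.57 interest = $38.64; pay $38.64 → $0.00
Balance reaches $0.00 in installment 12.

12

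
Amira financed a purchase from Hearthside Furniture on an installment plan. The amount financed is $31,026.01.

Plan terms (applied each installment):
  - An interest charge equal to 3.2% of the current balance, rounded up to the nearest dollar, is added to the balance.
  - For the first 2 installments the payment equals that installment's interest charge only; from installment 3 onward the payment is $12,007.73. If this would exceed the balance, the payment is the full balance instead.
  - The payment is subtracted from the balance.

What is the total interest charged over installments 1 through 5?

$3,897.00

# | Opening | Interest | Payment | End bal
1 | $31,026.01 | $993.00 | $993.00 | $31,026.01
2 | $31,026.01 | $993.00 | $993.00 | $31,026.01
3 | $31,026.01 | $993.00 | $12,007.73 | $20,011.28
4 | $20,011.28 | $641.00 | $12,007.73 | $8,644.55
5 | $8,644.55 | $277.00 | $8,921.55 | $0.00
Total interest: $993.00 + $993.00 + $993.00 + $641.00 + $277.00 = $3,897.00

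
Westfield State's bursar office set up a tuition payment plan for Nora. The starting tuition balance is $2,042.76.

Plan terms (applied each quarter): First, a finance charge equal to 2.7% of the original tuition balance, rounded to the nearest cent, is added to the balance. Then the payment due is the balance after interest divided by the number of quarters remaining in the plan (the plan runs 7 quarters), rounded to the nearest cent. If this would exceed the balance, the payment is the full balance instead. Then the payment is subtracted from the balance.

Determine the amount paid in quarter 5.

Quarter 1: $2,042.76 +$55.15 interest = $2,097.91; pay $299.70 → $1,798.21
Quarter 2: $1,798.21 +$55.15 interest = $1,853.36; pay $308.89 → $1,544.47
Quarter 3: $1,544.47 +$55.15 interest = $1,599.62; pay $319.92 → $1,279.70
Quarter 4: $1,279.70 +$55.15 interest = $1,334.85; pay $333.71 → $1,001.14
Quarter 5: $1,001.14 +$55.15 interest = $1,056.29; pay $352.10 → $704.19

$352.10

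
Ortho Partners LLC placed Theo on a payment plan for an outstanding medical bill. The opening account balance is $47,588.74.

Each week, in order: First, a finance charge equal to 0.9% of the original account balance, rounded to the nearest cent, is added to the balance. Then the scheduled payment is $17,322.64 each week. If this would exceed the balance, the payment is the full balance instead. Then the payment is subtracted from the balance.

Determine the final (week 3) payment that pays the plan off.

Week 1: $47,588.74 +$428.30 interest = $48,017.04; pay $17,322.64 → $30,694.40
Week 2: $30,694.40 +$428.30 interest = $31,122.70; pay $17,322.64 → $13,800.06
Week 3: $13,800.06 +$428.30 interest = $14,228.36; pay $14,228.36 → $0.00

$14,228.36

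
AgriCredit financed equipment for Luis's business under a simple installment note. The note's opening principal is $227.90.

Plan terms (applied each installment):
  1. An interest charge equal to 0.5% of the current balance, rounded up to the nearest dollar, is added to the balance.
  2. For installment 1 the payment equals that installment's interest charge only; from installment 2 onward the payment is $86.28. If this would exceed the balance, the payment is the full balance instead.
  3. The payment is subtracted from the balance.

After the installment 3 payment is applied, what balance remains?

$58.34

Installment 1: opening $227.90; interest $2.00 → $229.90; payment $2.00; balance $227.90
Installment 2: opening $227.90; interest $2.00 → $229.90; payment $86.28; balance $143.62
Installment 3: opening $143.62; interest $1.00 → $144.62; payment $86.28; balance $58.34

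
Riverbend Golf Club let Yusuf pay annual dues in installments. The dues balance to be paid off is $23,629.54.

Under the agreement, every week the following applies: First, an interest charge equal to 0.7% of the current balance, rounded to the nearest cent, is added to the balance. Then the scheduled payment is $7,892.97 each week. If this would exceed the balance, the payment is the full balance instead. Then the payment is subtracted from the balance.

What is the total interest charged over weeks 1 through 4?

$335.55

Week 1: $23,629.54 +$165.41 interest = $23,794.95; pay $7,892.97 → $15,901.98
Week 2: $15,901.98 +$111.31 interest = $16,013.29; pay $7,892.97 → $8,120.32
Week 3: $8,120.32 +$56.84 interest = $8,177.16; pay $7,892.97 → $284.19
Week 4: $284.19 +$1.99 interest = $286.18; pay $286.18 → $0.00
Total interest: $165.41 + $111.31 + $56.84 + $1.99 = $335.55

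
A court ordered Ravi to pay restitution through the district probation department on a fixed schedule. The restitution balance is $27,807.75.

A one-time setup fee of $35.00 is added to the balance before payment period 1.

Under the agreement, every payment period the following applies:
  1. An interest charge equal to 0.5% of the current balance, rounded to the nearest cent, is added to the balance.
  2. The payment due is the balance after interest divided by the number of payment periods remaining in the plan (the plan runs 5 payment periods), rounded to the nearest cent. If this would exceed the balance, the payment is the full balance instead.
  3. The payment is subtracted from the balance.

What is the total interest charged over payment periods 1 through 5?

# | Opening | Interest | Payment | End bal
1 | $27,842.75 | $139.21 | $5,596.39 | $22,385.57
2 | $22,385.57 | $111.93 | $5,624.38 | $16,873.12
3 | $16,873.12 | $84.37 | $5,652.50 | $11,304.99
4 | $11,304.99 | $56.52 | $5,680.76 | $5,680.75
5 | $5,680.75 | $28.40 | $5,709.15 | $0.00
Total interest: $139.21 + $111.93 + $84.37 + $56.52 + $28.40 = $420.43

$420.43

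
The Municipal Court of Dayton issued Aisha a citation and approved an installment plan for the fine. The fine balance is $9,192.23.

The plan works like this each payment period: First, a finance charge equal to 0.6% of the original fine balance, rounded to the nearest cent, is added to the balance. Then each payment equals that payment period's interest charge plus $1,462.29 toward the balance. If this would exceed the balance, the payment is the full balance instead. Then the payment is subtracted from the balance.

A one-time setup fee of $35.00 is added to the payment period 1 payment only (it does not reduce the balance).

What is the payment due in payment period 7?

Payment period 1: opening $9,192.23; interest $55.15 → $9,247.38; payment $1,517.44 (+ $35.00 fee); balance $7,729.94
Payment period 2: opening $7,729.94; interest $55.15 → $7,785.09; payment $1,517.44; balance $6,267.65
Payment period 3: opening $6,267.65; interest $55.15 → $6,322.80; payment $1,517.44; balance $4,805.36
Payment period 4: opening $4,805.36; interest $55.15 → $4,860.51; payment $1,517.44; balance $3,343.07
Payment period 5: opening $3,343.07; interest $55.15 → $3,398.22; payment $1,517.44; balance $1,880.78
Payment period 6: opening $1,880.78; interest $55.15 → $1,935.93; payment $1,517.44; balance $418.49
Payment period 7: opening $418.49; interest $55.15 → $473.64; payment $473.64; balance $0.00

$473.64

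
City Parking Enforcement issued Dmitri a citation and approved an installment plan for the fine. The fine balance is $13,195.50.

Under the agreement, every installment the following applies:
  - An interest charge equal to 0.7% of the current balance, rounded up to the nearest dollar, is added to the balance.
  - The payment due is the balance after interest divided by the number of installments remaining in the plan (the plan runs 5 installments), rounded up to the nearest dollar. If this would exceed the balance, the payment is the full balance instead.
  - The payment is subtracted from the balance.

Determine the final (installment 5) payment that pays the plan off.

# | Opening | Interest | Payment | End bal
1 | $13,195.50 | $93.00 | $2,658.00 | $10,630.50
2 | $10,630.50 | $75.00 | $2,677.00 | $8,028.50
3 | $8,028.50 | $57.00 | $2,696.00 | $5,389.50
4 | $5,389.50 | $38.00 | $2,714.00 | $2,713.50
5 | $2,713.50 | $19.00 | $2,732.50 | $0.00

$2,732.50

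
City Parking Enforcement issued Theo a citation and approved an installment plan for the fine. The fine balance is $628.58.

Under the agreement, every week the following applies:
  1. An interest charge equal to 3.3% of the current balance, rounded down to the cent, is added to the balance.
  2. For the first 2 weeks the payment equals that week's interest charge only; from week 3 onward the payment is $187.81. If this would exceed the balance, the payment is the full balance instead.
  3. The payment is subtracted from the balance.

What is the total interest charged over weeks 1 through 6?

$90.62

Week 1: opening $628.58; interest $20.74 → $649.32; payment $20.74; balance $628.58
Week 2: opening $628.58; interest $20.74 → $649.32; payment $20.74; balance $628.58
Week 3: opening $628.58; interest $20.74 → $649.32; payment $187.81; balance $461.51
Week 4: opening $461.51; interest $15.22 → $476.73; payment $187.81; balance $288.92
Week 5: opening $288.92; interest $9.53 → $298.45; payment $187.81; balance $110.64
Week 6: opening $110.64; interest $3.65 → $114.29; payment $114.29; balance $0.00
Total interest: $20.74 + $20.74 + $20.74 + $15.22 + $9.53 + $3.65 = $90.62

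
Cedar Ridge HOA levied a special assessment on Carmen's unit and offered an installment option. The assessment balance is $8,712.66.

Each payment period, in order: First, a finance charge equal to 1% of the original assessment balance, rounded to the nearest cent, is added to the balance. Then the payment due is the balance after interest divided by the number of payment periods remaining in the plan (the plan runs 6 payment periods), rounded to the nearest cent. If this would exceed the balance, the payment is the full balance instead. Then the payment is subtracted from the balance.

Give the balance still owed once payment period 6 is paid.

$0.00

# | Opening | Interest | Payment | End bal
1 | $8,712.66 | $87.13 | $1,466.63 | $7,333.16
2 | $7,333.16 | $87.13 | $1,484.06 | $5,936.23
3 | $5,936.23 | $87.13 | $1,505.84 | $4,517.52
4 | $4,517.52 | $87.13 | $1,534.88 | $3,069.77
5 | $3,069.77 | $87.13 | $1,578.45 | $1,578.45
6 | $1,578.45 | $87.13 | $1,665.58 | $0.00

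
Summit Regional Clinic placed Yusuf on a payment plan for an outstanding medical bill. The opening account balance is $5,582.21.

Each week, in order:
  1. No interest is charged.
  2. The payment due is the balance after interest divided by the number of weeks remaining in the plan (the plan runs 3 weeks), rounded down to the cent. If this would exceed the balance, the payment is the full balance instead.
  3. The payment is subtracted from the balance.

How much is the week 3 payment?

Week 1: opening $5,582.21; payment $1,860.73; balance $3,721.48
Week 2: opening $3,721.48; payment $1,860.74; balance $1,860.74
Week 3: opening $1,860.74; payment $1,860.74; balance $0.00

$1,860.74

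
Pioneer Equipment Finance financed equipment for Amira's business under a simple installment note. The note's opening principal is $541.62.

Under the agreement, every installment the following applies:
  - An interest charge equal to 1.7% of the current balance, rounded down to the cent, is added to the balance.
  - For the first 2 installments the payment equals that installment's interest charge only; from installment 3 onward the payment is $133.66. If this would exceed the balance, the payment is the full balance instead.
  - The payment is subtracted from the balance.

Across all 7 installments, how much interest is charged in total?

$42.90

Installment 1: $541.62 +$9.20 interest = $550.82; pay $9.20 → $541.62
Installment 2: $541.62 +$9.20 interest = $550.82; pay $9.20 → $541.62
Installment 3: $541.62 +$9.20 interest = $550.82; pay $133.66 → $417.16
Installment 4: $417.16 +$7.09 interest = $424.25; pay $133.66 → $290.59
Installment 5: $290.59 +$4.94 interest = $295.53; pay $133.66 → $161.87
Installment 6: $161.87 +$2.75 interest = $164.62; pay $133.66 → $30.96
Installment 7: $30.96 +$0.52 interest = $31.48; pay $31.48 → $0.00
Total interest: $9.20 + $9.20 + $9.20 + $7.09 + $4.94 + $2.75 + $0.52 = $42.90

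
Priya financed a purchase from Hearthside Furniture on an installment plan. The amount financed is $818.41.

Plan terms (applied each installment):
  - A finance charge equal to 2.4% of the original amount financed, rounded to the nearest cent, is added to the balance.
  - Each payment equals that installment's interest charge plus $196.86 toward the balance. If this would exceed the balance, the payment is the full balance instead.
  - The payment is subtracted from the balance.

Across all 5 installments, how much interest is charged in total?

$98.20

Installment 1: $818.41 +$19.64 interest = $838.05; pay $216.50 → $621.55
Installment 2: $621.55 +$19.64 interest = $641.19; pay $216.50 → $424.69
Installment 3: $424.69 +$19.64 interest = $444.33; pay $216.50 → $227.83
Installment 4: $227.83 +$19.64 interest = $247.47; pay $216.50 → $30.97
Installment 5: $30.97 +$19.64 interest = $50.61; pay $50.61 → $0.00
Total interest: $19.64 + $19.64 + $19.64 + $19.64 + $19.64 = $98.20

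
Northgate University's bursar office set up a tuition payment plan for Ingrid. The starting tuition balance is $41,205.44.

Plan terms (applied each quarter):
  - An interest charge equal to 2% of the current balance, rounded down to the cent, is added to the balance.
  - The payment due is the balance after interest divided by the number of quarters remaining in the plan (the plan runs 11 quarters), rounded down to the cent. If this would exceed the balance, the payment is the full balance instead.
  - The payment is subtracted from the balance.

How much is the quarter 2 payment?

$3,897.28

Quarter 1: opening $41,205.44; interest $824.10 → $42,029.54; payment $3,820.86; balance $38,208.68
Quarter 2: opening $38,208.68; interest $764.17 → $38,972.85; payment $3,897.28; balance $35,075.57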